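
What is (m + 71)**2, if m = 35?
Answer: 11236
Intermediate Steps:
(m + 71)**2 = (35 + 71)**2 = 106**2 = 11236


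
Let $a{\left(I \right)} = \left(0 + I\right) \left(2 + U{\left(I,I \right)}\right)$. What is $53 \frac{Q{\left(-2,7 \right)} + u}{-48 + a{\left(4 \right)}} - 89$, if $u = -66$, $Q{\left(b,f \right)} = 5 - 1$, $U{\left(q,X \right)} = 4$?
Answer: $\frac{575}{12} \approx 47.917$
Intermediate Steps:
$Q{\left(b,f \right)} = 4$
$a{\left(I \right)} = 6 I$ ($a{\left(I \right)} = \left(0 + I\right) \left(2 + 4\right) = I 6 = 6 I$)
$53 \frac{Q{\left(-2,7 \right)} + u}{-48 + a{\left(4 \right)}} - 89 = 53 \frac{4 - 66}{-48 + 6 \cdot 4} - 89 = 53 \left(- \frac{62}{-48 + 24}\right) - 89 = 53 \left(- \frac{62}{-24}\right) - 89 = 53 \left(\left(-62\right) \left(- \frac{1}{24}\right)\right) - 89 = 53 \cdot \frac{31}{12} - 89 = \frac{1643}{12} - 89 = \frac{575}{12}$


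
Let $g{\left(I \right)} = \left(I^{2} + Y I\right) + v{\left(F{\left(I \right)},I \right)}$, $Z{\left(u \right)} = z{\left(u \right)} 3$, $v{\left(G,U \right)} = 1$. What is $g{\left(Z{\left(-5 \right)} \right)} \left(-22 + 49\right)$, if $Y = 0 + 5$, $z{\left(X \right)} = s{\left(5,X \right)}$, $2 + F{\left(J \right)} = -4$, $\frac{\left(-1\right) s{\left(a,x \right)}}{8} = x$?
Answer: $405027$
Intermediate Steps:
$s{\left(a,x \right)} = - 8 x$
$F{\left(J \right)} = -6$ ($F{\left(J \right)} = -2 - 4 = -6$)
$z{\left(X \right)} = - 8 X$
$Z{\left(u \right)} = - 24 u$ ($Z{\left(u \right)} = - 8 u 3 = - 24 u$)
$Y = 5$
$g{\left(I \right)} = 1 + I^{2} + 5 I$ ($g{\left(I \right)} = \left(I^{2} + 5 I\right) + 1 = 1 + I^{2} + 5 I$)
$g{\left(Z{\left(-5 \right)} \right)} \left(-22 + 49\right) = \left(1 + \left(\left(-24\right) \left(-5\right)\right)^{2} + 5 \left(\left(-24\right) \left(-5\right)\right)\right) \left(-22 + 49\right) = \left(1 + 120^{2} + 5 \cdot 120\right) 27 = \left(1 + 14400 + 600\right) 27 = 15001 \cdot 27 = 405027$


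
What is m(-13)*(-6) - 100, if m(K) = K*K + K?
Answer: -1036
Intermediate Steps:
m(K) = K + K² (m(K) = K² + K = K + K²)
m(-13)*(-6) - 100 = -13*(1 - 13)*(-6) - 100 = -13*(-12)*(-6) - 100 = 156*(-6) - 100 = -936 - 100 = -1036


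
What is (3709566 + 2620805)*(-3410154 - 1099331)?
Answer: -28546713068935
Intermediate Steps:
(3709566 + 2620805)*(-3410154 - 1099331) = 6330371*(-4509485) = -28546713068935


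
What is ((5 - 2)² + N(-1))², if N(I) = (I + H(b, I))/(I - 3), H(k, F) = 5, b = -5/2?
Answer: 64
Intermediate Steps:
b = -5/2 (b = -5*½ = -5/2 ≈ -2.5000)
N(I) = (5 + I)/(-3 + I) (N(I) = (I + 5)/(I - 3) = (5 + I)/(-3 + I))
((5 - 2)² + N(-1))² = ((5 - 2)² + (5 - 1)/(-3 - 1))² = (3² + 4/(-4))² = (9 - ¼*4)² = (9 - 1)² = 8² = 64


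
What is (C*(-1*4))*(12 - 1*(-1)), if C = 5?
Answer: -260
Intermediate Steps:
(C*(-1*4))*(12 - 1*(-1)) = (5*(-1*4))*(12 - 1*(-1)) = (5*(-4))*(12 + 1) = -20*13 = -260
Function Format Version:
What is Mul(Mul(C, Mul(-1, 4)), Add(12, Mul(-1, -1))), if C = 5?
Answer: -260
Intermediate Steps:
Mul(Mul(C, Mul(-1, 4)), Add(12, Mul(-1, -1))) = Mul(Mul(5, Mul(-1, 4)), Add(12, Mul(-1, -1))) = Mul(Mul(5, -4), Add(12, 1)) = Mul(-20, 13) = -260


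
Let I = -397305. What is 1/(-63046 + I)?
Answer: -1/460351 ≈ -2.1723e-6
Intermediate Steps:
1/(-63046 + I) = 1/(-63046 - 397305) = 1/(-460351) = -1/460351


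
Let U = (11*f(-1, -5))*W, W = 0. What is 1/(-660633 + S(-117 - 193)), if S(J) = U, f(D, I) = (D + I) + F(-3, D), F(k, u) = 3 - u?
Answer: -1/660633 ≈ -1.5137e-6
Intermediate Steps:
f(D, I) = 3 + I (f(D, I) = (D + I) + (3 - D) = 3 + I)
U = 0 (U = (11*(3 - 5))*0 = (11*(-2))*0 = -22*0 = 0)
S(J) = 0
1/(-660633 + S(-117 - 193)) = 1/(-660633 + 0) = 1/(-660633) = -1/660633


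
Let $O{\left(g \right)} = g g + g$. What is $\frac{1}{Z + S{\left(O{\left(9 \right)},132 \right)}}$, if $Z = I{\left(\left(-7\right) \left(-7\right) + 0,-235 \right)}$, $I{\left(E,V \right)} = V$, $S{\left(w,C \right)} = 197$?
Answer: $- \frac{1}{38} \approx -0.026316$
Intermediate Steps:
$O{\left(g \right)} = g + g^{2}$ ($O{\left(g \right)} = g^{2} + g = g + g^{2}$)
$Z = -235$
$\frac{1}{Z + S{\left(O{\left(9 \right)},132 \right)}} = \frac{1}{-235 + 197} = \frac{1}{-38} = - \frac{1}{38}$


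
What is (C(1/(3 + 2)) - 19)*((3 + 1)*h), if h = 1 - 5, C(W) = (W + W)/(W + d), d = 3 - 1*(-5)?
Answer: 12432/41 ≈ 303.22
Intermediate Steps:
d = 8 (d = 3 + 5 = 8)
C(W) = 2*W/(8 + W) (C(W) = (W + W)/(W + 8) = (2*W)/(8 + W) = 2*W/(8 + W))
h = -4
(C(1/(3 + 2)) - 19)*((3 + 1)*h) = (2/((3 + 2)*(8 + 1/(3 + 2))) - 19)*((3 + 1)*(-4)) = (2/(5*(8 + 1/5)) - 19)*(4*(-4)) = (2*(⅕)/(8 + ⅕) - 19)*(-16) = (2*(⅕)/(41/5) - 19)*(-16) = (2*(⅕)*(5/41) - 19)*(-16) = (2/41 - 19)*(-16) = -777/41*(-16) = 12432/41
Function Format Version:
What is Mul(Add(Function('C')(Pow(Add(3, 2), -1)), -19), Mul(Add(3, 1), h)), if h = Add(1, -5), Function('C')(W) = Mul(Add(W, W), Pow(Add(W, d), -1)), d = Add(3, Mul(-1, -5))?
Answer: Rational(12432, 41) ≈ 303.22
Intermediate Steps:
d = 8 (d = Add(3, 5) = 8)
Function('C')(W) = Mul(2, W, Pow(Add(8, W), -1)) (Function('C')(W) = Mul(Add(W, W), Pow(Add(W, 8), -1)) = Mul(Mul(2, W), Pow(Add(8, W), -1)) = Mul(2, W, Pow(Add(8, W), -1)))
h = -4
Mul(Add(Function('C')(Pow(Add(3, 2), -1)), -19), Mul(Add(3, 1), h)) = Mul(Add(Mul(2, Pow(Add(3, 2), -1), Pow(Add(8, Pow(Add(3, 2), -1)), -1)), -19), Mul(Add(3, 1), -4)) = Mul(Add(Mul(2, Pow(5, -1), Pow(Add(8, Pow(5, -1)), -1)), -19), Mul(4, -4)) = Mul(Add(Mul(2, Rational(1, 5), Pow(Add(8, Rational(1, 5)), -1)), -19), -16) = Mul(Add(Mul(2, Rational(1, 5), Pow(Rational(41, 5), -1)), -19), -16) = Mul(Add(Mul(2, Rational(1, 5), Rational(5, 41)), -19), -16) = Mul(Add(Rational(2, 41), -19), -16) = Mul(Rational(-777, 41), -16) = Rational(12432, 41)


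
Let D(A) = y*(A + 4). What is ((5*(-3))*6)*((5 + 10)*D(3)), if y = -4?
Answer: 37800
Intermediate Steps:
D(A) = -16 - 4*A (D(A) = -4*(A + 4) = -4*(4 + A) = -16 - 4*A)
((5*(-3))*6)*((5 + 10)*D(3)) = ((5*(-3))*6)*((5 + 10)*(-16 - 4*3)) = (-15*6)*(15*(-16 - 12)) = -1350*(-28) = -90*(-420) = 37800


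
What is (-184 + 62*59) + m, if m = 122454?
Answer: 125928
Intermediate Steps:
(-184 + 62*59) + m = (-184 + 62*59) + 122454 = (-184 + 3658) + 122454 = 3474 + 122454 = 125928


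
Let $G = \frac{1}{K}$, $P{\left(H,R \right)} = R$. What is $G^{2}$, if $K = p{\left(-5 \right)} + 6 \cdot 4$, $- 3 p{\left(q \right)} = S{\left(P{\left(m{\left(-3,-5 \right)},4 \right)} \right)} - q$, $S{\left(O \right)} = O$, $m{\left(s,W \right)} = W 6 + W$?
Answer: $\frac{1}{441} \approx 0.0022676$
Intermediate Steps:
$m{\left(s,W \right)} = 7 W$ ($m{\left(s,W \right)} = 6 W + W = 7 W$)
$p{\left(q \right)} = - \frac{4}{3} + \frac{q}{3}$ ($p{\left(q \right)} = - \frac{4 - q}{3} = - \frac{4}{3} + \frac{q}{3}$)
$K = 21$ ($K = \left(- \frac{4}{3} + \frac{1}{3} \left(-5\right)\right) + 6 \cdot 4 = \left(- \frac{4}{3} - \frac{5}{3}\right) + 24 = -3 + 24 = 21$)
$G = \frac{1}{21} \approx 0.047619$
$G^{2} = \left(\frac{1}{21}\right)^{2} = \frac{1}{441}$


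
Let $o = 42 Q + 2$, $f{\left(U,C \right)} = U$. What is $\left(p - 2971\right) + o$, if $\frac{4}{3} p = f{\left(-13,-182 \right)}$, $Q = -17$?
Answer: $- \frac{14771}{4} \approx -3692.8$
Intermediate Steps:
$p = - \frac{39}{4}$ ($p = \frac{3}{4} \left(-13\right) = - \frac{39}{4} \approx -9.75$)
$o = -712$ ($o = 42 \left(-17\right) + 2 = -714 + 2 = -712$)
$\left(p - 2971\right) + o = \left(- \frac{39}{4} - 2971\right) - 712 = - \frac{11923}{4} - 712 = - \frac{14771}{4}$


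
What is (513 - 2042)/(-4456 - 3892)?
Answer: 1529/8348 ≈ 0.18316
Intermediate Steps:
(513 - 2042)/(-4456 - 3892) = -1529/(-8348) = -1529*(-1/8348) = 1529/8348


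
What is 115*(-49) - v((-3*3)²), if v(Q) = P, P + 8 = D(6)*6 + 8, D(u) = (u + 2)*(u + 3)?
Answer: -6067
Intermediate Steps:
D(u) = (2 + u)*(3 + u)
P = 432 (P = -8 + ((6 + 6² + 5*6)*6 + 8) = -8 + ((6 + 36 + 30)*6 + 8) = -8 + (72*6 + 8) = -8 + (432 + 8) = -8 + 440 = 432)
v(Q) = 432
115*(-49) - v((-3*3)²) = 115*(-49) - 1*432 = -5635 - 432 = -6067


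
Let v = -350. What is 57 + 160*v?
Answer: -55943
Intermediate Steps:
57 + 160*v = 57 + 160*(-350) = 57 - 56000 = -55943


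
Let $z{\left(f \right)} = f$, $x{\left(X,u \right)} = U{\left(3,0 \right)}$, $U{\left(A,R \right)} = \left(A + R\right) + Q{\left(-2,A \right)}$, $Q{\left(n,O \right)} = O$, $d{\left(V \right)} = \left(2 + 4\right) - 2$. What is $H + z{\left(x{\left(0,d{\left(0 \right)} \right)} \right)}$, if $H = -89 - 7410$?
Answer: $-7493$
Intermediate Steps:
$d{\left(V \right)} = 4$ ($d{\left(V \right)} = 6 - 2 = 4$)
$U{\left(A,R \right)} = R + 2 A$ ($U{\left(A,R \right)} = \left(A + R\right) + A = R + 2 A$)
$x{\left(X,u \right)} = 6$ ($x{\left(X,u \right)} = 0 + 2 \cdot 3 = 0 + 6 = 6$)
$H = -7499$ ($H = -89 - 7410 = -7499$)
$H + z{\left(x{\left(0,d{\left(0 \right)} \right)} \right)} = -7499 + 6 = -7493$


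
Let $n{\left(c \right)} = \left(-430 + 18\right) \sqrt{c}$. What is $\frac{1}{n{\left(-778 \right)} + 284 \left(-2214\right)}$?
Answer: $\frac{i}{4 \left(- 157194 i + 103 \sqrt{778}\right)} \approx -1.5899 \cdot 10^{-6} + 2.9057 \cdot 10^{-8} i$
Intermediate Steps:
$n{\left(c \right)} = - 412 \sqrt{c}$
$\frac{1}{n{\left(-778 \right)} + 284 \left(-2214\right)} = \frac{1}{- 412 \sqrt{-778} + 284 \left(-2214\right)} = \frac{1}{- 412 i \sqrt{778} - 628776} = \frac{1}{-628776 - 412 i \sqrt{778}}$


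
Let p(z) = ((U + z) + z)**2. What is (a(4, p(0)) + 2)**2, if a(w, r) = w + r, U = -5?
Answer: 961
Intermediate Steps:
p(z) = (-5 + 2*z)**2 (p(z) = ((-5 + z) + z)**2 = (-5 + 2*z)**2)
a(w, r) = r + w
(a(4, p(0)) + 2)**2 = (((-5 + 2*0)**2 + 4) + 2)**2 = (((-5 + 0)**2 + 4) + 2)**2 = (((-5)**2 + 4) + 2)**2 = ((25 + 4) + 2)**2 = (29 + 2)**2 = 31**2 = 961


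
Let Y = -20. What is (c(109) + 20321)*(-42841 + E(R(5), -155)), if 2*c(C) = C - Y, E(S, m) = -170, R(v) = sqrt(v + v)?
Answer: -1753601481/2 ≈ -8.7680e+8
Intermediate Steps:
R(v) = sqrt(2)*sqrt(v) (R(v) = sqrt(2*v) = sqrt(2)*sqrt(v))
c(C) = 10 + C/2 (c(C) = (C - 1*(-20))/2 = (C + 20)/2 = (20 + C)/2 = 10 + C/2)
(c(109) + 20321)*(-42841 + E(R(5), -155)) = ((10 + (1/2)*109) + 20321)*(-42841 - 170) = ((10 + 109/2) + 20321)*(-43011) = (129/2 + 20321)*(-43011) = (40771/2)*(-43011) = -1753601481/2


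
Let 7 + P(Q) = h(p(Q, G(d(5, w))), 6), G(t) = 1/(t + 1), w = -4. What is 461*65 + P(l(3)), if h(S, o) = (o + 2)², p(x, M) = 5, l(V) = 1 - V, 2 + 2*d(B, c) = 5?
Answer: 30022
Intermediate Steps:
d(B, c) = 3/2 (d(B, c) = -1 + (½)*5 = -1 + 5/2 = 3/2)
G(t) = 1/(1 + t)
h(S, o) = (2 + o)²
P(Q) = 57 (P(Q) = -7 + (2 + 6)² = -7 + 8² = -7 + 64 = 57)
461*65 + P(l(3)) = 461*65 + 57 = 29965 + 57 = 30022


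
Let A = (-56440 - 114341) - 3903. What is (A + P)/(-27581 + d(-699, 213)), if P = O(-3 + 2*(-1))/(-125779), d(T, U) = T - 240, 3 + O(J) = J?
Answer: 238821509/38991490 ≈ 6.1250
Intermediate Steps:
O(J) = -3 + J
d(T, U) = -240 + T
P = 8/125779 (P = (-3 + (-3 + 2*(-1)))/(-125779) = (-3 + (-3 - 2))*(-1/125779) = (-3 - 5)*(-1/125779) = -8*(-1/125779) = 8/125779 ≈ 6.3604e-5)
A = -174684 (A = -170781 - 3903 = -174684)
(A + P)/(-27581 + d(-699, 213)) = (-174684 + 8/125779)/(-27581 + (-240 - 699)) = -21971578828/(125779*(-27581 - 939)) = -21971578828/125779/(-28520) = -21971578828/125779*(-1/28520) = 238821509/38991490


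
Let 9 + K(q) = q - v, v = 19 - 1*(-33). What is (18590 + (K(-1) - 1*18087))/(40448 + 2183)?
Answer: 441/42631 ≈ 0.010345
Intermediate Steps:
v = 52 (v = 19 + 33 = 52)
K(q) = -61 + q (K(q) = -9 + (q - 1*52) = -9 + (q - 52) = -9 + (-52 + q) = -61 + q)
(18590 + (K(-1) - 1*18087))/(40448 + 2183) = (18590 + ((-61 - 1) - 1*18087))/(40448 + 2183) = (18590 + (-62 - 18087))/42631 = (18590 - 18149)*(1/42631) = 441*(1/42631) = 441/42631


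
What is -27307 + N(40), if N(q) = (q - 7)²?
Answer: -26218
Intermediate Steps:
N(q) = (-7 + q)²
-27307 + N(40) = -27307 + (-7 + 40)² = -27307 + 33² = -27307 + 1089 = -26218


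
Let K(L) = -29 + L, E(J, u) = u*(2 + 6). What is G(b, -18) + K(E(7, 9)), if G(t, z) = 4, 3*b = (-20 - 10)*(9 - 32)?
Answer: 47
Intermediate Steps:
b = 230 (b = ((-20 - 10)*(9 - 32))/3 = (-30*(-23))/3 = (⅓)*690 = 230)
E(J, u) = 8*u (E(J, u) = u*8 = 8*u)
G(b, -18) + K(E(7, 9)) = 4 + (-29 + 8*9) = 4 + (-29 + 72) = 4 + 43 = 47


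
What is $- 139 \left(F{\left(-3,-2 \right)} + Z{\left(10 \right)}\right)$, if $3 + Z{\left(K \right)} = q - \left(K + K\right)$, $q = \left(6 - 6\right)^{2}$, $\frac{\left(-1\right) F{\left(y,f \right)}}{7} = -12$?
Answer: $-8479$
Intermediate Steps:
$F{\left(y,f \right)} = 84$ ($F{\left(y,f \right)} = \left(-7\right) \left(-12\right) = 84$)
$q = 0$ ($q = \left(6 - 6\right)^{2} = 0^{2} = 0$)
$Z{\left(K \right)} = -3 - 2 K$ ($Z{\left(K \right)} = -3 + \left(0 - \left(K + K\right)\right) = -3 + \left(0 - 2 K\right) = -3 - 2 K$)
$- 139 \left(F{\left(-3,-2 \right)} + Z{\left(10 \right)}\right) = - 139 \left(84 - 23\right) = \left(-139\right) 61 = -8479$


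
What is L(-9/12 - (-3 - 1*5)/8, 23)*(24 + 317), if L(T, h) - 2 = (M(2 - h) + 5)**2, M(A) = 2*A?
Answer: 467511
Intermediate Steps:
L(T, h) = 2 + (9 - 2*h)**2 (L(T, h) = 2 + (2*(2 - h) + 5)**2 = 2 + ((4 - 2*h) + 5)**2 = 2 + (9 - 2*h)**2)
L(-9/12 - (-3 - 1*5)/8, 23)*(24 + 317) = (2 + (-9 + 2*23)**2)*(24 + 317) = (2 + (-9 + 46)**2)*341 = (2 + 37**2)*341 = (2 + 1369)*341 = 1371*341 = 467511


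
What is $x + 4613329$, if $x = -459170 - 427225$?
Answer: $3726934$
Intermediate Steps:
$x = -886395$
$x + 4613329 = -886395 + 4613329 = 3726934$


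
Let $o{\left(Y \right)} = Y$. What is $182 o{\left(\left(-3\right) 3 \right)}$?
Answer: $-1638$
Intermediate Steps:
$182 o{\left(\left(-3\right) 3 \right)} = 182 \left(\left(-3\right) 3\right) = 182 \left(-9\right) = -1638$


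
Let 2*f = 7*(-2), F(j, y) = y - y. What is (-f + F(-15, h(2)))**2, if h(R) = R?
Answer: 49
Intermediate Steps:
F(j, y) = 0
f = -7 (f = (7*(-2))/2 = (1/2)*(-14) = -7)
(-f + F(-15, h(2)))**2 = (-1*(-7) + 0)**2 = (7 + 0)**2 = 7**2 = 49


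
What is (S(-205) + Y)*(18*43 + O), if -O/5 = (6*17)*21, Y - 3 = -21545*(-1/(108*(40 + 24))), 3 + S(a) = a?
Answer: 32094545/16 ≈ 2.0059e+6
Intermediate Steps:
S(a) = -3 + a
Y = 42281/6912 (Y = 3 - 21545*(-1/(108*(40 + 24))) = 3 - 21545/(64*(-108)) = 3 - 21545/(-6912) = 3 - 21545*(-1/6912) = 3 + 21545/6912 = 42281/6912 ≈ 6.1170)
O = -10710 (O = -5*6*17*21 = -510*21 = -5*2142 = -10710)
(S(-205) + Y)*(18*43 + O) = ((-3 - 205) + 42281/6912)*(18*43 - 10710) = (-208 + 42281/6912)*(774 - 10710) = -1395415/6912*(-9936) = 32094545/16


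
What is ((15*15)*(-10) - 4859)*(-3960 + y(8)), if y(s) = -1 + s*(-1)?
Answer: 28215621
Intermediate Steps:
y(s) = -1 - s
((15*15)*(-10) - 4859)*(-3960 + y(8)) = ((15*15)*(-10) - 4859)*(-3960 + (-1 - 1*8)) = (225*(-10) - 4859)*(-3960 + (-1 - 8)) = (-2250 - 4859)*(-3960 - 9) = -7109*(-3969) = 28215621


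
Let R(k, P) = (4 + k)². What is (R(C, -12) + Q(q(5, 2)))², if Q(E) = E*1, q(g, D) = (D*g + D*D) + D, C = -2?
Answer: 400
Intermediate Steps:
q(g, D) = D + D² + D*g (q(g, D) = (D*g + D²) + D = (D² + D*g) + D = D + D² + D*g)
Q(E) = E
(R(C, -12) + Q(q(5, 2)))² = ((4 - 2)² + 2*(1 + 2 + 5))² = (2² + 2*8)² = (4 + 16)² = 20² = 400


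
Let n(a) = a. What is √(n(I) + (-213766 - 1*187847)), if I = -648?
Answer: I*√402261 ≈ 634.24*I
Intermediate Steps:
√(n(I) + (-213766 - 1*187847)) = √(-648 + (-213766 - 1*187847)) = √(-648 + (-213766 - 187847)) = √(-648 - 401613) = √(-402261) = I*√402261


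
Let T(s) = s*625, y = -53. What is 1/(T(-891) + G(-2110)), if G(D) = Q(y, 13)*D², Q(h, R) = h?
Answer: -1/236518175 ≈ -4.2280e-9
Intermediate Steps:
T(s) = 625*s
G(D) = -53*D²
1/(T(-891) + G(-2110)) = 1/(625*(-891) - 53*(-2110)²) = 1/(-556875 - 53*4452100) = 1/(-556875 - 235961300) = 1/(-236518175) = -1/236518175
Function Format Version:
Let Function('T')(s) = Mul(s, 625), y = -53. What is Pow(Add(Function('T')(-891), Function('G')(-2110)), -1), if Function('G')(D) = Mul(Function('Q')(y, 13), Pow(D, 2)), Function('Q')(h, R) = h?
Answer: Rational(-1, 236518175) ≈ -4.2280e-9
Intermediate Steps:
Function('T')(s) = Mul(625, s)
Function('G')(D) = Mul(-53, Pow(D, 2))
Pow(Add(Function('T')(-891), Function('G')(-2110)), -1) = Pow(Add(Mul(625, -891), Mul(-53, Pow(-2110, 2))), -1) = Pow(Add(-556875, Mul(-53, 4452100)), -1) = Pow(Add(-556875, -235961300), -1) = Pow(-236518175, -1) = Rational(-1, 236518175)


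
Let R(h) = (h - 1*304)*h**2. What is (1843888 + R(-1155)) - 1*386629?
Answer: -1944885216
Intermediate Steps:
R(h) = h**2*(-304 + h) (R(h) = (h - 304)*h**2 = (-304 + h)*h**2 = h**2*(-304 + h))
(1843888 + R(-1155)) - 1*386629 = (1843888 + (-1155)**2*(-304 - 1155)) - 1*386629 = (1843888 + 1334025*(-1459)) - 386629 = (1843888 - 1946342475) - 386629 = -1944498587 - 386629 = -1944885216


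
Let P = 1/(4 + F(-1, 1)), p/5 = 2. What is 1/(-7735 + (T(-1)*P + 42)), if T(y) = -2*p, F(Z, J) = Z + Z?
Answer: -1/7703 ≈ -0.00012982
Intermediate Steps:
p = 10 (p = 5*2 = 10)
F(Z, J) = 2*Z
T(y) = -20 (T(y) = -2*10 = -20)
P = ½ (P = 1/(4 + 2*(-1)) = 1/(4 - 2) = 1/2 = ½ ≈ 0.50000)
1/(-7735 + (T(-1)*P + 42)) = 1/(-7735 + (-20*½ + 42)) = 1/(-7735 + (-10 + 42)) = 1/(-7735 + 32) = 1/(-7703) = -1/7703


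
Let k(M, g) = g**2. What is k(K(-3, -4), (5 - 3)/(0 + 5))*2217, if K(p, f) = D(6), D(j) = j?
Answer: 8868/25 ≈ 354.72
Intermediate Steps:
K(p, f) = 6
k(K(-3, -4), (5 - 3)/(0 + 5))*2217 = ((5 - 3)/(0 + 5))**2*2217 = (2/5)**2*2217 = (4/25)*2217 = 8868/25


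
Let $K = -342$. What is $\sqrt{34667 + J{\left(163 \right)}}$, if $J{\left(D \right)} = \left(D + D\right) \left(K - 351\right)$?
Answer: $i \sqrt{191251} \approx 437.32 i$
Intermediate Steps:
$J{\left(D \right)} = - 1386 D$ ($J{\left(D \right)} = \left(D + D\right) \left(-342 - 351\right) = 2 D \left(-693\right) = - 1386 D$)
$\sqrt{34667 + J{\left(163 \right)}} = \sqrt{34667 - 225918} = \sqrt{-191251} = i \sqrt{191251}$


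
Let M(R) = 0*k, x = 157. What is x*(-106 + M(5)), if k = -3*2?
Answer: -16642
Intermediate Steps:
k = -6
M(R) = 0 (M(R) = 0*(-6) = 0)
x*(-106 + M(5)) = 157*(-106 + 0) = 157*(-106) = -16642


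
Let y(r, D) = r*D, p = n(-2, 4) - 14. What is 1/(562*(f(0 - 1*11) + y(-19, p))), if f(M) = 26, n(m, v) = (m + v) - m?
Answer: 1/121392 ≈ 8.2378e-6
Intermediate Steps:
n(m, v) = v
p = -10 (p = 4 - 14 = -10)
y(r, D) = D*r
1/(562*(f(0 - 1*11) + y(-19, p))) = 1/(562*(26 - 10*(-19))) = 1/(562*(26 + 190)) = 1/(562*216) = 1/121392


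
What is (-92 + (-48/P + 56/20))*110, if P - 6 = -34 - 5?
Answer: -9652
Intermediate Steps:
P = -33 (P = 6 + (-34 - 5) = 6 - 39 = -33)
(-92 + (-48/P + 56/20))*110 = (-92 + (-48/(-33) + 56/20))*110 = (-92 + (-48*(-1/33) + 56*(1/20)))*110 = (-92 + (16/11 + 14/5))*110 = (-92 + 234/55)*110 = -4826/55*110 = -9652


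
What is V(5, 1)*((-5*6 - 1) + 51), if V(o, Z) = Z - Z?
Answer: 0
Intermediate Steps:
V(o, Z) = 0
V(5, 1)*((-5*6 - 1) + 51) = 0*((-5*6 - 1) + 51) = 0*((-30 - 1) + 51) = 0*(-31 + 51) = 0*20 = 0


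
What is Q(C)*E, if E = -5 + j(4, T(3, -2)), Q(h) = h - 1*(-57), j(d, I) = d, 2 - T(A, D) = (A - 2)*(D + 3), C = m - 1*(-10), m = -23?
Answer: -44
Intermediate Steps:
C = -13 (C = -23 - 1*(-10) = -23 + 10 = -13)
T(A, D) = 2 - (-2 + A)*(3 + D) (T(A, D) = 2 - (A - 2)*(D + 3) = 2 - (-2 + A)*(3 + D))
Q(h) = 57 + h (Q(h) = h + 57 = 57 + h)
E = -1 (E = -5 + 4 = -1)
Q(C)*E = (57 - 13)*(-1) = 44*(-1) = -44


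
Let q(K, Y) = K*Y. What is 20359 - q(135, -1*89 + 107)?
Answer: 17929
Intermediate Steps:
20359 - q(135, -1*89 + 107) = 20359 - 135*(-1*89 + 107) = 20359 - 135*(-89 + 107) = 20359 - 135*18 = 20359 - 1*2430 = 20359 - 2430 = 17929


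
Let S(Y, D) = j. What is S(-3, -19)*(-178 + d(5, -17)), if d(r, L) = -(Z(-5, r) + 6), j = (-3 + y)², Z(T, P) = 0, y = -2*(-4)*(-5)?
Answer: -340216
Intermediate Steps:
y = -40 (y = 8*(-5) = -40)
j = 1849 (j = (-3 - 40)² = (-43)² = 1849)
S(Y, D) = 1849
d(r, L) = -6 (d(r, L) = -(0 + 6) = -1*6 = -6)
S(-3, -19)*(-178 + d(5, -17)) = 1849*(-178 - 6) = 1849*(-184) = -340216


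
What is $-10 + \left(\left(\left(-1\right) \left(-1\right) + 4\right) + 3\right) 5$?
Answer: $30$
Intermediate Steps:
$-10 + \left(\left(\left(-1\right) \left(-1\right) + 4\right) + 3\right) 5 = -10 + \left(\left(1 + 4\right) + 3\right) 5 = -10 + \left(5 + 3\right) 5 = -10 + 8 \cdot 5 = -10 + 40 = 30$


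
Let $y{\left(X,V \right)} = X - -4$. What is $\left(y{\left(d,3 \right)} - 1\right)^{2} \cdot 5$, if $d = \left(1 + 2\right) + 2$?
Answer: $320$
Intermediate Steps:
$d = 5$ ($d = 3 + 2 = 5$)
$y{\left(X,V \right)} = 4 + X$ ($y{\left(X,V \right)} = X + 4 = 4 + X$)
$\left(y{\left(d,3 \right)} - 1\right)^{2} \cdot 5 = \left(\left(4 + 5\right) - 1\right)^{2} \cdot 5 = \left(9 - 1\right)^{2} \cdot 5 = 8^{2} \cdot 5 = 64 \cdot 5 = 320$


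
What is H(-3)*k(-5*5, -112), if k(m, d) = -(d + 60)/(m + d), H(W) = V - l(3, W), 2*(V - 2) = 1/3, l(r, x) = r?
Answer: 130/411 ≈ 0.31630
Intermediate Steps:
V = 13/6 (V = 2 + (½)/3 = 2 + (½)*(⅓) = 2 + ⅙ = 13/6 ≈ 2.1667)
H(W) = -⅚ (H(W) = 13/6 - 1*3 = 13/6 - 3 = -⅚)
k(m, d) = -(60 + d)/(d + m)
H(-3)*k(-5*5, -112) = -5*(-60 - 1*(-112))/(6*(-112 - 5*5)) = -5*(-60 + 112)/(6*(-112 - 25)) = -5*52/(6*(-137)) = -(-5)*52/822 = -⅚*(-52/137) = 130/411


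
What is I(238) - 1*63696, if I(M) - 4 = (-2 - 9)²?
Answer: -63571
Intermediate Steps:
I(M) = 125 (I(M) = 4 + (-2 - 9)² = 4 + (-11)² = 4 + 121 = 125)
I(238) - 1*63696 = 125 - 1*63696 = 125 - 63696 = -63571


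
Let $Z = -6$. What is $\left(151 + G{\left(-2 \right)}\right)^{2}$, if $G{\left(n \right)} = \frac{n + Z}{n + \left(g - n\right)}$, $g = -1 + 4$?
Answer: $\frac{198025}{9} \approx 22003.0$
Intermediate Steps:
$g = 3$
$G{\left(n \right)} = -2 + \frac{n}{3}$ ($G{\left(n \right)} = \frac{n - 6}{n - \left(-3 + n\right)} = \frac{-6 + n}{3} = \left(-6 + n\right) \frac{1}{3} = -2 + \frac{n}{3}$)
$\left(151 + G{\left(-2 \right)}\right)^{2} = \left(151 + \left(-2 + \frac{1}{3} \left(-2\right)\right)\right)^{2} = \left(151 - \frac{8}{3}\right)^{2} = \left(\frac{445}{3}\right)^{2} = \frac{198025}{9}$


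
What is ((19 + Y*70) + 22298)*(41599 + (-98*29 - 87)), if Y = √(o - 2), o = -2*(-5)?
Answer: 862998390 + 5413800*√2 ≈ 8.7065e+8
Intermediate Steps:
o = 10
Y = 2*√2 (Y = √(10 - 2) = √8 = 2*√2 ≈ 2.8284)
((19 + Y*70) + 22298)*(41599 + (-98*29 - 87)) = ((19 + (2*√2)*70) + 22298)*(41599 + (-98*29 - 87)) = ((19 + 140*√2) + 22298)*(41599 + (-2842 - 87)) = (22317 + 140*√2)*(41599 - 2929) = (22317 + 140*√2)*38670 = 862998390 + 5413800*√2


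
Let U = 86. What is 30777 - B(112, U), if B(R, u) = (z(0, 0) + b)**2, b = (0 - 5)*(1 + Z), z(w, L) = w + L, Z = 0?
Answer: 30752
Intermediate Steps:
z(w, L) = L + w
b = -5 (b = (0 - 5)*(1 + 0) = -5*1 = -5)
B(R, u) = 25 (B(R, u) = ((0 + 0) - 5)**2 = (0 - 5)**2 = (-5)**2 = 25)
30777 - B(112, U) = 30777 - 1*25 = 30777 - 25 = 30752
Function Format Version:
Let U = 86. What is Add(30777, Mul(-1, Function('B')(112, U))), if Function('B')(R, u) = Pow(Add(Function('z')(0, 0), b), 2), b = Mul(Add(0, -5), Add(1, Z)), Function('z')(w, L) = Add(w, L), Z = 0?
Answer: 30752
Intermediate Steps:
Function('z')(w, L) = Add(L, w)
b = -5 (b = Mul(Add(0, -5), Add(1, 0)) = Mul(-5, 1) = -5)
Function('B')(R, u) = 25 (Function('B')(R, u) = Pow(Add(Add(0, 0), -5), 2) = Pow(Add(0, -5), 2) = Pow(-5, 2) = 25)
Add(30777, Mul(-1, Function('B')(112, U))) = Add(30777, Mul(-1, 25)) = Add(30777, -25) = 30752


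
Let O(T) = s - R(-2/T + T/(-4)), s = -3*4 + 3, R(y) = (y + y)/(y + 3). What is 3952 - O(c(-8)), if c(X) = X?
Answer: 27733/7 ≈ 3961.9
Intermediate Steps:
R(y) = 2*y/(3 + y) (R(y) = (2*y)/(3 + y) = 2*y/(3 + y))
s = -9 (s = -12 + 3 = -9)
O(T) = -9 - 2*(-2/T - T/4)/(3 - 2/T - T/4) (O(T) = -9 - 2*(-2/T + T/(-4))/(3 + (-2/T + T/(-4))) = -9 - 2*(-2/T + T*(-¼))/(3 + (-2/T + T*(-¼))) = -9 - 2*(-2/T - T/4)/(3 + (-2/T - T/4)) = -9 - 2*(-2/T - T/4)/(3 - 2/T - T/4))
3952 - O(c(-8)) = 3952 - (-88 - 11*(-8)² + 108*(-8))/(8 + (-8)² - 12*(-8)) = 3952 - (-88 - 11*64 - 864)/(8 + 64 + 96) = 3952 - (-88 - 704 - 864)/168 = 3952 - (-1656)/168 = 3952 - 1*(-69/7) = 3952 + 69/7 = 27733/7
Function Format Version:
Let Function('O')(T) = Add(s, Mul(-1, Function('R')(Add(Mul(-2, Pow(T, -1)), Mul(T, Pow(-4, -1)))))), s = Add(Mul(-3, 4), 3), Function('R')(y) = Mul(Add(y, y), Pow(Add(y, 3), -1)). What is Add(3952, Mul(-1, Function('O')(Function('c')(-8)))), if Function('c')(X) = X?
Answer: Rational(27733, 7) ≈ 3961.9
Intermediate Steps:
Function('R')(y) = Mul(2, y, Pow(Add(3, y), -1)) (Function('R')(y) = Mul(Mul(2, y), Pow(Add(3, y), -1)) = Mul(2, y, Pow(Add(3, y), -1)))
s = -9 (s = Add(-12, 3) = -9)
Function('O')(T) = Add(-9, Mul(-2, Pow(Add(3, Mul(-2, Pow(T, -1)), Mul(Rational(-1, 4), T)), -1), Add(Mul(-2, Pow(T, -1)), Mul(Rational(-1, 4), T)))) (Function('O')(T) = Add(-9, Mul(-1, Mul(2, Add(Mul(-2, Pow(T, -1)), Mul(T, Pow(-4, -1))), Pow(Add(3, Add(Mul(-2, Pow(T, -1)), Mul(T, Pow(-4, -1)))), -1)))) = Add(-9, Mul(-1, Mul(2, Add(Mul(-2, Pow(T, -1)), Mul(T, Rational(-1, 4))), Pow(Add(3, Add(Mul(-2, Pow(T, -1)), Mul(T, Rational(-1, 4)))), -1)))) = Add(-9, Mul(-1, Mul(2, Add(Mul(-2, Pow(T, -1)), Mul(Rational(-1, 4), T)), Pow(Add(3, Add(Mul(-2, Pow(T, -1)), Mul(Rational(-1, 4), T))), -1)))) = Add(-9, Mul(-1, Mul(2, Add(Mul(-2, Pow(T, -1)), Mul(Rational(-1, 4), T)), Pow(Add(3, Mul(-2, Pow(T, -1)), Mul(Rational(-1, 4), T)), -1)))) = Add(-9, Mul(-1, Mul(2, Pow(Add(3, Mul(-2, Pow(T, -1)), Mul(Rational(-1, 4), T)), -1), Add(Mul(-2, Pow(T, -1)), Mul(Rational(-1, 4), T))))) = Add(-9, Mul(-2, Pow(Add(3, Mul(-2, Pow(T, -1)), Mul(Rational(-1, 4), T)), -1), Add(Mul(-2, Pow(T, -1)), Mul(Rational(-1, 4), T)))))
Add(3952, Mul(-1, Function('O')(Function('c')(-8)))) = Add(3952, Mul(-1, Mul(Pow(Add(8, Pow(-8, 2), Mul(-12, -8)), -1), Add(-88, Mul(-11, Pow(-8, 2)), Mul(108, -8))))) = Add(3952, Mul(-1, Mul(Pow(Add(8, 64, 96), -1), Add(-88, Mul(-11, 64), -864)))) = Add(3952, Mul(-1, Mul(Pow(168, -1), Add(-88, -704, -864)))) = Add(3952, Mul(-1, Mul(Rational(1, 168), -1656))) = Add(3952, Mul(-1, Rational(-69, 7))) = Add(3952, Rational(69, 7)) = Rational(27733, 7)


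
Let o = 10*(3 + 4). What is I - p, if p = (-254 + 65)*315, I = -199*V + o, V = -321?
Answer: 123484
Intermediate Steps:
o = 70 (o = 10*7 = 70)
I = 63949 (I = -199*(-321) + 70 = 63879 + 70 = 63949)
p = -59535 (p = -189*315 = -59535)
I - p = 63949 - 1*(-59535) = 63949 + 59535 = 123484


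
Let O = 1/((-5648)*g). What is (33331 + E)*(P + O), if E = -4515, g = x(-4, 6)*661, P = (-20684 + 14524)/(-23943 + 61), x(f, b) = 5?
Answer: 103545323905459/13931146765 ≈ 7432.6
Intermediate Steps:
P = 3080/11941 (P = -6160/(-23882) = -6160*(-1/23882) = 3080/11941 ≈ 0.25794)
g = 3305 (g = 5*661 = 3305)
O = -1/18666640 (O = 1/(-5648*3305) = -1/5648*1/3305 = -1/18666640 ≈ -5.3572e-8)
(33331 + E)*(P + O) = (33331 - 4515)*(3080/11941 - 1/18666640) = 28816*(57493239259/222898348240) = 103545323905459/13931146765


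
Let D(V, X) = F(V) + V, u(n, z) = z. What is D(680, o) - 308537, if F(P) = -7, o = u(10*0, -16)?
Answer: -307864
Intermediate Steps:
o = -16
D(V, X) = -7 + V
D(680, o) - 308537 = (-7 + 680) - 308537 = 673 - 308537 = -307864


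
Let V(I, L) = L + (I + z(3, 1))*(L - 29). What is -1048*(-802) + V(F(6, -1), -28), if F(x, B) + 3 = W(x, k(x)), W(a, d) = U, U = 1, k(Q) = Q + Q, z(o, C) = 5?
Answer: 840297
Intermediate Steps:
k(Q) = 2*Q
W(a, d) = 1
F(x, B) = -2 (F(x, B) = -3 + 1 = -2)
V(I, L) = L + (-29 + L)*(5 + I) (V(I, L) = L + (I + 5)*(L - 29) = L + (5 + I)*(-29 + L) = L + (-29 + L)*(5 + I))
-1048*(-802) + V(F(6, -1), -28) = -1048*(-802) + (-145 - 29*(-2) + 6*(-28) - 2*(-28)) = 840496 + (-145 + 58 - 168 + 56) = 840496 - 199 = 840297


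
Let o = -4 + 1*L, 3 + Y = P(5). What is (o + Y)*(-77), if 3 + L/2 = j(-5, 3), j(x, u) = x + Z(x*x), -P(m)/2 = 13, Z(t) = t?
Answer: -77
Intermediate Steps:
P(m) = -26 (P(m) = -2*13 = -26)
Y = -29 (Y = -3 - 26 = -29)
j(x, u) = x + x² (j(x, u) = x + x*x = x + x²)
L = 34 (L = -6 + 2*(-5*(1 - 5)) = -6 + 2*(-5*(-4)) = -6 + 2*20 = -6 + 40 = 34)
o = 30 (o = -4 + 1*34 = -4 + 34 = 30)
(o + Y)*(-77) = (30 - 29)*(-77) = 1*(-77) = -77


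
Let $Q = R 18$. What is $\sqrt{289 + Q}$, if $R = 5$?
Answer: $\sqrt{379} \approx 19.468$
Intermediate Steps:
$Q = 90$ ($Q = 5 \cdot 18 = 90$)
$\sqrt{289 + Q} = \sqrt{289 + 90} = \sqrt{379}$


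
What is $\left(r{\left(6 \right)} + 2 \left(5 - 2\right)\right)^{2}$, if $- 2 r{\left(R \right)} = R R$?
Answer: $144$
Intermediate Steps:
$r{\left(R \right)} = - \frac{R^{2}}{2}$ ($r{\left(R \right)} = - \frac{R R}{2} = - \frac{R^{2}}{2}$)
$\left(r{\left(6 \right)} + 2 \left(5 - 2\right)\right)^{2} = \left(- \frac{6^{2}}{2} + 2 \left(5 - 2\right)\right)^{2} = \left(\left(- \frac{1}{2}\right) 36 + 2 \cdot 3\right)^{2} = \left(-18 + 6\right)^{2} = \left(-12\right)^{2} = 144$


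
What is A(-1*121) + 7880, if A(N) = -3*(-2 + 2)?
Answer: 7880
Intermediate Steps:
A(N) = 0 (A(N) = -3*0 = 0)
A(-1*121) + 7880 = 0 + 7880 = 7880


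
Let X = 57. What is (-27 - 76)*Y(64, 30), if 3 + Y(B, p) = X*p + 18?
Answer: -177675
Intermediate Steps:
Y(B, p) = 15 + 57*p (Y(B, p) = -3 + (57*p + 18) = -3 + (18 + 57*p) = 15 + 57*p)
(-27 - 76)*Y(64, 30) = (-27 - 76)*(15 + 57*30) = -103*(15 + 1710) = -103*1725 = -177675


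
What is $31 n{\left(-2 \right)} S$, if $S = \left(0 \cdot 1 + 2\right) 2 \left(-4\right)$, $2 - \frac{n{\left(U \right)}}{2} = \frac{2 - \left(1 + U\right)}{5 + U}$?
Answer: $-992$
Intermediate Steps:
$n{\left(U \right)} = 4 - \frac{2 \left(1 - U\right)}{5 + U}$ ($n{\left(U \right)} = 4 - 2 \frac{2 - \left(1 + U\right)}{5 + U} = 4 - 2 \frac{1 - U}{5 + U} = 4 - \frac{2 \left(1 - U\right)}{5 + U}$)
$S = -16$ ($S = \left(0 + 2\right) 2 \left(-4\right) = 2 \cdot 2 \left(-4\right) = 4 \left(-4\right) = -16$)
$31 n{\left(-2 \right)} S = 31 \frac{6 \left(3 - 2\right)}{5 - 2} \left(-16\right) = 31 \cdot 6 \cdot \frac{1}{3} \cdot 1 \left(-16\right) = 31 \cdot 2 \left(-16\right) = 62 \left(-16\right) = -992$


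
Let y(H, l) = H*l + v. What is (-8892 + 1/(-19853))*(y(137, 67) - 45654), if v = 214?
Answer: 6401258652897/19853 ≈ 3.2243e+8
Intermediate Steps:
y(H, l) = 214 + H*l (y(H, l) = H*l + 214 = 214 + H*l)
(-8892 + 1/(-19853))*(y(137, 67) - 45654) = (-8892 + 1/(-19853))*((214 + 137*67) - 45654) = (-8892 - 1/19853)*((214 + 9179) - 45654) = -176532877*(9393 - 45654)/19853 = -176532877/19853*(-36261) = 6401258652897/19853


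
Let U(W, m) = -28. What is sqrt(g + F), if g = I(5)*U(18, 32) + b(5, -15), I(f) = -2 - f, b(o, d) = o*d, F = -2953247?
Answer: 11*I*sqrt(24406) ≈ 1718.5*I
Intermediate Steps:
b(o, d) = d*o
g = 121 (g = (-2 - 1*5)*(-28) - 15*5 = (-2 - 5)*(-28) - 75 = -7*(-28) - 75 = 196 - 75 = 121)
sqrt(g + F) = sqrt(121 - 2953247) = sqrt(-2953126) = 11*I*sqrt(24406)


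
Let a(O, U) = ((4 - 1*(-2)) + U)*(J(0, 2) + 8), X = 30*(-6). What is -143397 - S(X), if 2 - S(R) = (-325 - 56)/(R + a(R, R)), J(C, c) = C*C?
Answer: -75140949/524 ≈ -1.4340e+5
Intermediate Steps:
J(C, c) = C**2
X = -180
a(O, U) = 48 + 8*U (a(O, U) = ((4 - 1*(-2)) + U)*(0**2 + 8) = ((4 + 2) + U)*(0 + 8) = (6 + U)*8 = 48 + 8*U)
S(R) = 2 + 381/(48 + 9*R) (S(R) = 2 - (-325 - 56)/(R + (48 + 8*R)) = 2 - (-381)/(48 + 9*R) = 2 + 381/(48 + 9*R))
-143397 - S(X) = -143397 - 3*(53 + 2*(-180))/(16 + 3*(-180)) = -143397 - 3*(53 - 360)/(16 - 540) = -143397 - 3*(-307)/(-524) = -143397 - 3*(-1)*(-307)/524 = -143397 - 1*921/524 = -143397 - 921/524 = -75140949/524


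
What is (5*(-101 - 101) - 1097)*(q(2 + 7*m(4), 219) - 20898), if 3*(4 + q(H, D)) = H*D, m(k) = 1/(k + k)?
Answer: 348786459/8 ≈ 4.3598e+7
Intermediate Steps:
m(k) = 1/(2*k)
q(H, D) = -4 + D*H/3 (q(H, D) = -4 + (H*D)/3 = -4 + (D*H)/3 = -4 + D*H/3)
(5*(-101 - 101) - 1097)*(q(2 + 7*m(4), 219) - 20898) = (5*(-101 - 101) - 1097)*((-4 + (⅓)*219*(2 + 7*((½)/4))) - 20898) = (5*(-202) - 1097)*((-4 + (⅓)*219*(2 + 7*((½)*(¼)))) - 20898) = (-1010 - 1097)*((-4 + (⅓)*219*(2 + 7*(⅛))) - 20898) = -2107*((-4 + (⅓)*219*(2 + 7/8)) - 20898) = -2107*((-4 + (⅓)*219*(23/8)) - 20898) = -2107*((-4 + 1679/8) - 20898) = -2107*(1647/8 - 20898) = -2107*(-165537/8) = 348786459/8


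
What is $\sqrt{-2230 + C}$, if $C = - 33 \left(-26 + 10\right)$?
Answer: $i \sqrt{1702} \approx 41.255 i$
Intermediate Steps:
$C = 528$ ($C = \left(-33\right) \left(-16\right) = 528$)
$\sqrt{-2230 + C} = \sqrt{-2230 + 528} = \sqrt{-1702} = i \sqrt{1702}$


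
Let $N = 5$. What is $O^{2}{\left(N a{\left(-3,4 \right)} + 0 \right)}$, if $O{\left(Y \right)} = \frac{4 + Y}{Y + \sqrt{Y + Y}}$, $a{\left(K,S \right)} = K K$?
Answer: $\frac{112847}{83205} - \frac{4802 \sqrt{10}}{27735} \approx 0.80874$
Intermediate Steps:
$a{\left(K,S \right)} = K^{2}$
$O{\left(Y \right)} = \frac{4 + Y}{Y + \sqrt{2} \sqrt{Y}}$ ($O{\left(Y \right)} = \frac{4 + Y}{Y + \sqrt{2 Y}} = \frac{4 + Y}{Y + \sqrt{2} \sqrt{Y}}$)
$O^{2}{\left(N a{\left(-3,4 \right)} + 0 \right)} = \left(\frac{4 + \left(5 \left(-3\right)^{2} + 0\right)}{\left(5 \left(-3\right)^{2} + 0\right) + \sqrt{2} \sqrt{5 \left(-3\right)^{2} + 0}}\right)^{2} = \left(\frac{4 + \left(5 \cdot 9 + 0\right)}{\left(5 \cdot 9 + 0\right) + \sqrt{2} \sqrt{5 \cdot 9 + 0}}\right)^{2} = \left(\frac{4 + \left(45 + 0\right)}{\left(45 + 0\right) + \sqrt{2} \sqrt{45 + 0}}\right)^{2} = \left(\frac{4 + 45}{45 + \sqrt{2} \sqrt{45}}\right)^{2} = \left(\frac{1}{45 + \sqrt{2} \cdot 3 \sqrt{5}} \cdot 49\right)^{2} = \left(\frac{1}{45 + 3 \sqrt{10}} \cdot 49\right)^{2} = \left(\frac{49}{45 + 3 \sqrt{10}}\right)^{2} = \frac{2401}{\left(45 + 3 \sqrt{10}\right)^{2}}$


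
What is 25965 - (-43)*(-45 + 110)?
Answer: 28760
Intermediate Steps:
25965 - (-43)*(-45 + 110) = 25965 - (-43)*65 = 25965 - 1*(-2795) = 25965 + 2795 = 28760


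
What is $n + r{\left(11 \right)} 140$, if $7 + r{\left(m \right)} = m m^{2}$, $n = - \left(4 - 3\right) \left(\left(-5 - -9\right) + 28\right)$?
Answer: $185328$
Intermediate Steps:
$n = -32$ ($n = - 1 \left(\left(-5 + 9\right) + 28\right) = - 1 \left(4 + 28\right) = - 1 \cdot 32 = \left(-1\right) 32 = -32$)
$r{\left(m \right)} = -7 + m^{3}$ ($r{\left(m \right)} = -7 + m m^{2} = -7 + m^{3}$)
$n + r{\left(11 \right)} 140 = -32 + \left(-7 + 11^{3}\right) 140 = -32 + \left(-7 + 1331\right) 140 = -32 + 1324 \cdot 140 = -32 + 185360 = 185328$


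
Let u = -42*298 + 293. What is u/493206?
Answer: -12223/493206 ≈ -0.024783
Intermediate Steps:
u = -12223 (u = -12516 + 293 = -12223)
u/493206 = -12223/493206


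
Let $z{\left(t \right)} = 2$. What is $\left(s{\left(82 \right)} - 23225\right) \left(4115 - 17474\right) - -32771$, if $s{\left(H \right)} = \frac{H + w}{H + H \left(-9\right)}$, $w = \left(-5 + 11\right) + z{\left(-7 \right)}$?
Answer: $\frac{101777540243}{328} \approx 3.103 \cdot 10^{8}$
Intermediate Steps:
$w = 8$ ($w = \left(-5 + 11\right) + 2 = 6 + 2 = 8$)
$s{\left(H \right)} = - \frac{8 + H}{8 H}$ ($s{\left(H \right)} = \frac{H + 8}{H + H \left(-9\right)} = \frac{8 + H}{H - 9 H} = \frac{8 + H}{\left(-8\right) H} = \left(8 + H\right) \left(- \frac{1}{8 H}\right) = - \frac{8 + H}{8 H}$)
$\left(s{\left(82 \right)} - 23225\right) \left(4115 - 17474\right) - -32771 = \left(\frac{-8 - 82}{8 \cdot 82} - 23225\right) \left(4115 - 17474\right) - -32771 = \left(\frac{1}{8} \cdot \frac{1}{82} \left(-8 - 82\right) - 23225\right) \left(-13359\right) + 32771 = \left(\frac{1}{8} \cdot \frac{1}{82} \left(-90\right) - 23225\right) \left(-13359\right) + 32771 = \left(- \frac{45}{328} - 23225\right) \left(-13359\right) + 32771 = \left(- \frac{7617845}{328}\right) \left(-13359\right) + 32771 = \frac{101766791355}{328} + 32771 = \frac{101777540243}{328}$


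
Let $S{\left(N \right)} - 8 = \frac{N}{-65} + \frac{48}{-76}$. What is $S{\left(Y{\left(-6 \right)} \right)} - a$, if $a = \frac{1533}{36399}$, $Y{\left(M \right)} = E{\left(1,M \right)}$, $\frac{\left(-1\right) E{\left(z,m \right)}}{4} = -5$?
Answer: $\frac{21033735}{2996851} \approx 7.0186$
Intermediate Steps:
$E{\left(z,m \right)} = 20$ ($E{\left(z,m \right)} = \left(-4\right) \left(-5\right) = 20$)
$Y{\left(M \right)} = 20$
$a = \frac{511}{12133}$ ($a = 1533 \cdot \frac{1}{36399} = \frac{511}{12133} \approx 0.042117$)
$S{\left(N \right)} = \frac{140}{19} - \frac{N}{65}$ ($S{\left(N \right)} = 8 + \left(\frac{N}{-65} + \frac{48}{-76}\right) = 8 + \left(N \left(- \frac{1}{65}\right) + 48 \left(- \frac{1}{76}\right)\right) = 8 - \left(\frac{12}{19} + \frac{N}{65}\right) = \frac{140}{19} - \frac{N}{65}$)
$S{\left(Y{\left(-6 \right)} \right)} - a = \left(\frac{140}{19} - \frac{4}{13}\right) - \frac{511}{12133} = \frac{1744}{247} - \frac{511}{12133} = \frac{21033735}{2996851}$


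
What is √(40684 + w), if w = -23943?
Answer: √16741 ≈ 129.39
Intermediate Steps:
√(40684 + w) = √(40684 - 23943) = √16741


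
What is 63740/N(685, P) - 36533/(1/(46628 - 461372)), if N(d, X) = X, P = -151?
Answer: 2287928161612/151 ≈ 1.5152e+10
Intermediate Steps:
63740/N(685, P) - 36533/(1/(46628 - 461372)) = 63740/(-151) - 36533/(1/(46628 - 461372)) = 63740*(-1/151) - 36533/(1/(-414744)) = -63740/151 - 36533/(-1/414744) = -63740/151 - 36533*(-414744) = -63740/151 + 15151842552 = 2287928161612/151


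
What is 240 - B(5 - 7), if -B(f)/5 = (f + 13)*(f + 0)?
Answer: 130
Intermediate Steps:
B(f) = -5*f*(13 + f) (B(f) = -5*(f + 13)*(f + 0) = -5*(13 + f)*f = -5*f*(13 + f))
240 - B(5 - 7) = 240 - (-5)*(5 - 7)*(13 + (5 - 7)) = 240 - (-5)*(-2)*(13 - 2) = 240 - (-5)*(-2)*11 = 240 - 1*110 = 240 - 110 = 130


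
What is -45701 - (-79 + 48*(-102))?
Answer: -40726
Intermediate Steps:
-45701 - (-79 + 48*(-102)) = -45701 - (-79 - 4896) = -45701 - 1*(-4975) = -45701 + 4975 = -40726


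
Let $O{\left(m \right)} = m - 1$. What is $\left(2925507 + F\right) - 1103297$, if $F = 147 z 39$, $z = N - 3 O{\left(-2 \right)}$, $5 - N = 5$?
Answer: $1873807$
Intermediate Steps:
$N = 0$ ($N = 5 - 5 = 0$)
$O{\left(m \right)} = -1 + m$
$z = 9$ ($z = 0 - 3 \left(-1 - 2\right) = 0 - -9 = 0 + 9 = 9$)
$F = 51597$ ($F = 147 \cdot 9 \cdot 39 = 1323 \cdot 39 = 51597$)
$\left(2925507 + F\right) - 1103297 = \left(2925507 + 51597\right) - 1103297 = 2977104 - 1103297 = 1873807$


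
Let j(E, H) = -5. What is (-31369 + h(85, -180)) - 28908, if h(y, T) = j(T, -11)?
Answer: -60282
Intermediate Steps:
h(y, T) = -5
(-31369 + h(85, -180)) - 28908 = (-31369 - 5) - 28908 = -31374 - 28908 = -60282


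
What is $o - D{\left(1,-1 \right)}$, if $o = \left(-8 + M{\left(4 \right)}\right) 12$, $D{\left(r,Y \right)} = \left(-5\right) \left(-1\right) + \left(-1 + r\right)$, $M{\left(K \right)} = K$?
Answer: $-53$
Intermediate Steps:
$D{\left(r,Y \right)} = 4 + r$ ($D{\left(r,Y \right)} = 5 + \left(-1 + r\right) = 4 + r$)
$o = -48$ ($o = \left(-8 + 4\right) 12 = \left(-4\right) 12 = -48$)
$o - D{\left(1,-1 \right)} = -48 - \left(4 + 1\right) = -48 - 5 = -53$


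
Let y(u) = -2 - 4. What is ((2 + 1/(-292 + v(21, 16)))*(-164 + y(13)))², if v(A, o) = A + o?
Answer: 1036324/9 ≈ 1.1515e+5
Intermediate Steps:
y(u) = -6
((2 + 1/(-292 + v(21, 16)))*(-164 + y(13)))² = ((2 + 1/(-292 + (21 + 16)))*(-164 - 6))² = ((2 + 1/(-292 + 37))*(-170))² = ((2 + 1/(-255))*(-170))² = ((2 - 1/255)*(-170))² = ((509/255)*(-170))² = (-1018/3)² = 1036324/9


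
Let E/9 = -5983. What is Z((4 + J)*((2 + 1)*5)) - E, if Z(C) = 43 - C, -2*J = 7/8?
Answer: 861385/16 ≈ 53837.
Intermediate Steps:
E = -53847 (E = 9*(-5983) = -53847)
J = -7/16 (J = -7/(2*8) = -1/2*7/8 = -7/16 ≈ -0.43750)
Z((4 + J)*((2 + 1)*5)) - E = (43 - (4 - 7/16)*(2 + 1)*5) - 1*(-53847) = (43 - 57*3*5/16) + 53847 = (43 - 57*15/16) + 53847 = (43 - 1*855/16) + 53847 = (43 - 855/16) + 53847 = -167/16 + 53847 = 861385/16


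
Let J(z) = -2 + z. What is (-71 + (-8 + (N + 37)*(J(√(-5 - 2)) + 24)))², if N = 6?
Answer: 738746 + 74562*I*√7 ≈ 7.3875e+5 + 1.9727e+5*I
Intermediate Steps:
(-71 + (-8 + (N + 37)*(J(√(-5 - 2)) + 24)))² = (-71 + (-8 + (6 + 37)*((-2 + √(-5 - 2)) + 24)))² = (-71 + (-8 + 43*((-2 + √(-7)) + 24)))² = (-71 + (-8 + 43*((-2 + I*√7) + 24)))² = (-71 + (-8 + 43*(22 + I*√7)))² = (-71 + (-8 + (946 + 43*I*√7)))² = (-71 + (938 + 43*I*√7))² = (867 + 43*I*√7)²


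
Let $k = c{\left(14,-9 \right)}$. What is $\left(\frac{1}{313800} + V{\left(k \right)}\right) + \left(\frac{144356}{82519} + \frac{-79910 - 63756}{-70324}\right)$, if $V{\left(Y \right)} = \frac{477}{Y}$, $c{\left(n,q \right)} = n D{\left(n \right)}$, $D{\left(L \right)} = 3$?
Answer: $\frac{48277498543254373}{3186753779567400} \approx 15.149$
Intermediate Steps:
$c{\left(n,q \right)} = 3 n$ ($c{\left(n,q \right)} = n 3 = 3 n$)
$k = 42$ ($k = 3 \cdot 14 = 42$)
$\left(\frac{1}{313800} + V{\left(k \right)}\right) + \left(\frac{144356}{82519} + \frac{-79910 - 63756}{-70324}\right) = \left(\frac{1}{313800} + \frac{477}{42}\right) + \left(\frac{144356}{82519} + \frac{-79910 - 63756}{-70324}\right) = \left(\frac{1}{313800} + 477 \cdot \frac{1}{42}\right) + \left(144356 \cdot \frac{1}{82519} - - \frac{71833}{35162}\right) = \left(\frac{1}{313800} + \frac{159}{14}\right) + \left(\frac{144356}{82519} + \frac{71833}{35162}\right) = \frac{24947107}{2196600} + \frac{11003432999}{2901533078} = \frac{48277498543254373}{3186753779567400}$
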